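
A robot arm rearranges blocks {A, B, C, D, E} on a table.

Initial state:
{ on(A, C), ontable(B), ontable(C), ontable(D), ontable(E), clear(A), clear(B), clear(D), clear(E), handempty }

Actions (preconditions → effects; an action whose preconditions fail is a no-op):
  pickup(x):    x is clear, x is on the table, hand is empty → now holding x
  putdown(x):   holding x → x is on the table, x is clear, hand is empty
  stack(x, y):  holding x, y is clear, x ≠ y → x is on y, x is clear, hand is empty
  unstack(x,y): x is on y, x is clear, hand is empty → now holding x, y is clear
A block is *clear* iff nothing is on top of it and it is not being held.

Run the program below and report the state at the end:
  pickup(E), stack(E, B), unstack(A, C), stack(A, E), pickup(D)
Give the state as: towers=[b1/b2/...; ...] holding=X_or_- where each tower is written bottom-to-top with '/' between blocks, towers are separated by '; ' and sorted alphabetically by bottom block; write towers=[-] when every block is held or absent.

step 1 (pickup(E)): towers=[B; C/A; D] holding=E
step 2 (stack(E, B)): towers=[B/E; C/A; D] holding=-
step 3 (unstack(A, C)): towers=[B/E; C; D] holding=A
step 4 (stack(A, E)): towers=[B/E/A; C; D] holding=-
step 5 (pickup(D)): towers=[B/E/A; C] holding=D

towers=[B/E/A; C] holding=D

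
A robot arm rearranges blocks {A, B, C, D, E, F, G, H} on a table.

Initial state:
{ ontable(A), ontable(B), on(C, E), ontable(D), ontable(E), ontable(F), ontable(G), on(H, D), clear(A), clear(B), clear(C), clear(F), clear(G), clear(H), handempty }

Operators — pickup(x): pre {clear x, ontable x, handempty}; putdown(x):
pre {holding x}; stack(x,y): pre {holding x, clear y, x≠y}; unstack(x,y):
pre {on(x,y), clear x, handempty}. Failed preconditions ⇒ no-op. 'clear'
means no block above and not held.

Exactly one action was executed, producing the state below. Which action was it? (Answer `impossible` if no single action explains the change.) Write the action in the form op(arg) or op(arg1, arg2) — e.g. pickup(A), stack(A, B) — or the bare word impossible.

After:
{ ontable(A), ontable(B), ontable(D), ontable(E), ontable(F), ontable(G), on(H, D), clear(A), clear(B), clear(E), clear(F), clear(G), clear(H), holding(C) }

unstack(C, E)

target: towers=[A; B; D/H; E; F; G] holding=C
         pickup(G) → towers=[A; B; D/H; E/C; F] holding=G
         pickup(A) → towers=[B; D/H; E/C; F; G] holding=A
     unstack(H, D) → towers=[A; B; D; E/C; F; G] holding=H
         pickup(B) → towers=[A; D/H; E/C; F; G] holding=B
         pickup(F) → towers=[A; B; D/H; E/C; G] holding=F
     unstack(C, E) → towers=[A; B; D/H; E; F; G] holding=C  ← match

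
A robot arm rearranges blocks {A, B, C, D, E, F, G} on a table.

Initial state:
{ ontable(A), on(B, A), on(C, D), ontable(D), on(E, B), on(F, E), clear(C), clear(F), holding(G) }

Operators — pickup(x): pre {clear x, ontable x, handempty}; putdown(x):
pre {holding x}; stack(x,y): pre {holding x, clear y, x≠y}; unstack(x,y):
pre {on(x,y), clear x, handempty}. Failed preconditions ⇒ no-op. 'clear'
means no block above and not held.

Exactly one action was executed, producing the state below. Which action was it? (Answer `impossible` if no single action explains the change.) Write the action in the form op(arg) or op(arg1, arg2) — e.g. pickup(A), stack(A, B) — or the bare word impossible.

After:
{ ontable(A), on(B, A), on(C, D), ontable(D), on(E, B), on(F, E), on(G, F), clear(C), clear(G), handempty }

stack(G, F)

target: towers=[A/B/E/F/G; D/C] holding=-
        putdown(G) → towers=[A/B/E/F; D/C; G] holding=-
       stack(G, F) → towers=[A/B/E/F/G; D/C] holding=-  ← match
       stack(G, C) → towers=[A/B/E/F; D/C/G] holding=-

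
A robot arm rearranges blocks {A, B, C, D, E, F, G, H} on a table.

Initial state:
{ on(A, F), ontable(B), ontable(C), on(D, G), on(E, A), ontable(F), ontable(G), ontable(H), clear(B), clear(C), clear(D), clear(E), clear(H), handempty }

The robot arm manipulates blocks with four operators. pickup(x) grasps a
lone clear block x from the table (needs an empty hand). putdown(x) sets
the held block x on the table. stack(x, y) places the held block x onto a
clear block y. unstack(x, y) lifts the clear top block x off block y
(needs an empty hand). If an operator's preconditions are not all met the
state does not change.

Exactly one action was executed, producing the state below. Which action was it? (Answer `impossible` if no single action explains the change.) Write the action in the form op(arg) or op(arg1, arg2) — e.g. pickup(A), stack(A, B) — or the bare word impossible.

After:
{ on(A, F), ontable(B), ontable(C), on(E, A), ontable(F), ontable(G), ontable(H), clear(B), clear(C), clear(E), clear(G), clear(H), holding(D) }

target: towers=[B; C; F/A/E; G; H] holding=D
     unstack(E, A) → towers=[B; C; F/A; G/D; H] holding=E
         pickup(H) → towers=[B; C; F/A/E; G/D] holding=H
         pickup(B) → towers=[C; F/A/E; G/D; H] holding=B
     unstack(D, G) → towers=[B; C; F/A/E; G; H] holding=D  ← match
         pickup(C) → towers=[B; F/A/E; G/D; H] holding=C

unstack(D, G)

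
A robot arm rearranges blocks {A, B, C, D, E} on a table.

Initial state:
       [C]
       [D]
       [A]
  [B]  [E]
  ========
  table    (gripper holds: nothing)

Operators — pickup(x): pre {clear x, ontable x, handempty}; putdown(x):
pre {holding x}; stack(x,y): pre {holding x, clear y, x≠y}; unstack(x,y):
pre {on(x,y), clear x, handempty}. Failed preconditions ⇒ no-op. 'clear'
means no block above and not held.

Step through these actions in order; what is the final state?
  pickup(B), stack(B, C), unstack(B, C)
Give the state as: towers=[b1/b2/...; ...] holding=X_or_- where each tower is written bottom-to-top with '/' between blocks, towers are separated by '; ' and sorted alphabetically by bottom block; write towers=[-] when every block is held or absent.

step 1 (pickup(B)): towers=[E/A/D/C] holding=B
step 2 (stack(B, C)): towers=[E/A/D/C/B] holding=-
step 3 (unstack(B, C)): towers=[E/A/D/C] holding=B

towers=[E/A/D/C] holding=B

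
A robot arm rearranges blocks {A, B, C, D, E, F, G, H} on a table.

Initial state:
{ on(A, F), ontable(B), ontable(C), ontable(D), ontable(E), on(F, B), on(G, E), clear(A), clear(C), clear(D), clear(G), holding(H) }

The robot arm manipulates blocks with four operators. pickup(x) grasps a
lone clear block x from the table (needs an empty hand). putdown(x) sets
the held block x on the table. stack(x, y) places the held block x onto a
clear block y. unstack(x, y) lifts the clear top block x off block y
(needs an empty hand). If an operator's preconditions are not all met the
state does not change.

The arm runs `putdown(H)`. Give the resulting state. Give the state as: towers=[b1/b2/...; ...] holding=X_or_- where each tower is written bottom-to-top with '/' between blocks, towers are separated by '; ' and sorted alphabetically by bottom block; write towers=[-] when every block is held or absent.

before: towers=[B/F/A; C; D; E/G] holding=H
pre[putdown(H)]: holding(H) ok
all met → apply putdown(H)
after:  towers=[B/F/A; C; D; E/G; H] holding=-

towers=[B/F/A; C; D; E/G; H] holding=-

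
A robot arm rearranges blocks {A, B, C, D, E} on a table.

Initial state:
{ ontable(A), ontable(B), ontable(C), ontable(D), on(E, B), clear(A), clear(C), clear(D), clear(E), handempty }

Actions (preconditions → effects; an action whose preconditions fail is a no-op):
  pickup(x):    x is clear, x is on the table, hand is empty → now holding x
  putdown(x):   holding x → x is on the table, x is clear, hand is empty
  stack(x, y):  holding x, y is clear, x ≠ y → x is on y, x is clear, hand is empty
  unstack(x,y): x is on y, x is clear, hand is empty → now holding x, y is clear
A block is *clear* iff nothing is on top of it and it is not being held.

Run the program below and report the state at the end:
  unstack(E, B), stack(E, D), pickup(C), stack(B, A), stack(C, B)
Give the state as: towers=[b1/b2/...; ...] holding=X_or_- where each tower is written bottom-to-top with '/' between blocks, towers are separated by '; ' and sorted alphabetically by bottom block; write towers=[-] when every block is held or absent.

step 1 (unstack(E, B)): towers=[A; B; C; D] holding=E
step 2 (stack(E, D)): towers=[A; B; C; D/E] holding=-
step 3 (pickup(C)): towers=[A; B; D/E] holding=C
step 4 (stack(B, A)) [no-op]: towers=[A; B; D/E] holding=C
step 5 (stack(C, B)): towers=[A; B/C; D/E] holding=-

towers=[A; B/C; D/E] holding=-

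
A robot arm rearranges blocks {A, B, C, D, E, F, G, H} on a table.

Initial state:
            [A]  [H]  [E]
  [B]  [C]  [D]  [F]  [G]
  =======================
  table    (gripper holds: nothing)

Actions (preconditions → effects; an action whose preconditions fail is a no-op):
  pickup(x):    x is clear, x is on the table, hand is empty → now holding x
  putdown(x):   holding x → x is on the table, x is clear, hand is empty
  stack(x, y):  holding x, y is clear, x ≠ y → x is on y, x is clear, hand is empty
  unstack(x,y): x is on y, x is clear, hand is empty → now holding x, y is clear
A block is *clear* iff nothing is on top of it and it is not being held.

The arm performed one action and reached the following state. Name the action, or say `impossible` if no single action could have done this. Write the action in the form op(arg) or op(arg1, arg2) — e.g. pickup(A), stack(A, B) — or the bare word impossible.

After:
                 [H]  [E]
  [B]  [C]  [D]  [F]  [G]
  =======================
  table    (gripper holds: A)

target: towers=[B; C; D; F/H; G/E] holding=A
     unstack(A, D) → towers=[B; C; D; F/H; G/E] holding=A  ← match
     unstack(E, G) → towers=[B; C; D/A; F/H; G] holding=E
     unstack(H, F) → towers=[B; C; D/A; F; G/E] holding=H
         pickup(B) → towers=[C; D/A; F/H; G/E] holding=B
         pickup(C) → towers=[B; D/A; F/H; G/E] holding=C

unstack(A, D)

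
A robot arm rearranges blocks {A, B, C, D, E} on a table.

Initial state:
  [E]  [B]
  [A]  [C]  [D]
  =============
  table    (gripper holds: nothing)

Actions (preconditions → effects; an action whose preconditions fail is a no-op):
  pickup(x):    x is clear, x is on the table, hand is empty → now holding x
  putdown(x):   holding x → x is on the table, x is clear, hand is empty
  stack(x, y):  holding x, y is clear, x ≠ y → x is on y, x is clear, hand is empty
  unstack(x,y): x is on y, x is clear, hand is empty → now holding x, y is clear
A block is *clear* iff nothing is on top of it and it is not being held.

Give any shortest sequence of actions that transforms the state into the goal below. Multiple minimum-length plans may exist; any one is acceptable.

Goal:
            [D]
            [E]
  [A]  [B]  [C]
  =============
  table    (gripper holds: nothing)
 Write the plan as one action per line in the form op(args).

step 1 (unstack(B, C)): towers=[A/E; C; D] holding=B
step 2 (putdown(B)): towers=[A/E; B; C; D] holding=-
step 3 (unstack(E, A)): towers=[A; B; C; D] holding=E
step 4 (stack(E, C)): towers=[A; B; C/E; D] holding=-
step 5 (pickup(D)): towers=[A; B; C/E] holding=D
step 6 (stack(D, E)): towers=[A; B; C/E/D] holding=-
goal check: towers=[A; B; C/E/D] holding=- — reached (length 6, optimal by BFS)

unstack(B, C)
putdown(B)
unstack(E, A)
stack(E, C)
pickup(D)
stack(D, E)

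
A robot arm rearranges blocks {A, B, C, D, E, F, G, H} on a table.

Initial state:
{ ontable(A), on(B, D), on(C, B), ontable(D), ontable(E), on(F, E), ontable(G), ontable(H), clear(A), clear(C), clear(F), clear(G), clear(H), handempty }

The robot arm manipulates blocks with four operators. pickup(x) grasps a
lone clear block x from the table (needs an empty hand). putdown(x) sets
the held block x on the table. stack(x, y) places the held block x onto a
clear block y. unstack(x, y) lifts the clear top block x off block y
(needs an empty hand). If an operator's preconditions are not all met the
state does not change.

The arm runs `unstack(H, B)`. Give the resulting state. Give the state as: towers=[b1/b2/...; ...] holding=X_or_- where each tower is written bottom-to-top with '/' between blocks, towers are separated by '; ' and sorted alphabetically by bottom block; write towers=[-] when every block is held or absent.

towers=[A; D/B/C; E/F; G; H] holding=-

before: towers=[A; D/B/C; E/F; G; H] holding=-
pre[unstack(H, B)]: on(H,B) no, clear(H) yes, handempty yes
on(H,B) unmet → unstack(H, B) is a no-op
after:  towers=[A; D/B/C; E/F; G; H] holding=-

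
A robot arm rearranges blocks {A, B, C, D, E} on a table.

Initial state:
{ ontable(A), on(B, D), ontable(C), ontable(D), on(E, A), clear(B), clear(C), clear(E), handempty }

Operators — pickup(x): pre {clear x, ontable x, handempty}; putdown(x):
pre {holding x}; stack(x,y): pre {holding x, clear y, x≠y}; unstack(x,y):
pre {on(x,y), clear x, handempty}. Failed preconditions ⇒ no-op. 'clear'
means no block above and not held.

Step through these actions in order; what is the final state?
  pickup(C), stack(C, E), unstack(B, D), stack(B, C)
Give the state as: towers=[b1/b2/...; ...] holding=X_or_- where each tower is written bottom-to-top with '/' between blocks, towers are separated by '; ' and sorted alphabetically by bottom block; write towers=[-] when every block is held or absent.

step 1 (pickup(C)): towers=[A/E; D/B] holding=C
step 2 (stack(C, E)): towers=[A/E/C; D/B] holding=-
step 3 (unstack(B, D)): towers=[A/E/C; D] holding=B
step 4 (stack(B, C)): towers=[A/E/C/B; D] holding=-

towers=[A/E/C/B; D] holding=-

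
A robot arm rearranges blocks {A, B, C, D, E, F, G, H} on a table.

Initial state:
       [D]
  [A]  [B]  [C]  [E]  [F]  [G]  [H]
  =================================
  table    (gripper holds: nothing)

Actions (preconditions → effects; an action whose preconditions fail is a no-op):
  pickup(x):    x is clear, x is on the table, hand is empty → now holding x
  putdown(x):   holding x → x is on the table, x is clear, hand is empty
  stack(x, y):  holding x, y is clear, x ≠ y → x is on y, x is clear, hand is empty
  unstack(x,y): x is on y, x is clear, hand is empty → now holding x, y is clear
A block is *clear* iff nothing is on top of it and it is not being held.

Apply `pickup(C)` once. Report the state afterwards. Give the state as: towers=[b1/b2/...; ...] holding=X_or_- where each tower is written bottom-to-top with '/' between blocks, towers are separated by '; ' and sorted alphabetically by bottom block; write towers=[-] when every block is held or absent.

towers=[A; B/D; E; F; G; H] holding=C

before: towers=[A; B/D; C; E; F; G; H] holding=-
pre[pickup(C)]: clear(C) yes, ontable(C) yes, handempty yes
all met → apply pickup(C)
after:  towers=[A; B/D; E; F; G; H] holding=C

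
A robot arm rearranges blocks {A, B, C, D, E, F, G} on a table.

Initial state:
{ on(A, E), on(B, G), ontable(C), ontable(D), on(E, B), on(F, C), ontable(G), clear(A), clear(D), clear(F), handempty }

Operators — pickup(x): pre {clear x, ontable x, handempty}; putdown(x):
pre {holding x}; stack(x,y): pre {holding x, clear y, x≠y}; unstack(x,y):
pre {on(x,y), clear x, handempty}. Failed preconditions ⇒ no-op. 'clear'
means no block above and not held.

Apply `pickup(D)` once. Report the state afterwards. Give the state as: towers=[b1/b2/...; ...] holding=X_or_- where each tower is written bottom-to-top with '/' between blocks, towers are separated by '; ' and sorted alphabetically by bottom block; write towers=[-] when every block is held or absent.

before: towers=[C/F; D; G/B/E/A] holding=-
pre[pickup(D)]: clear(D) ok, ontable(D) ok, handempty ok
all met → apply pickup(D)
after:  towers=[C/F; G/B/E/A] holding=D

towers=[C/F; G/B/E/A] holding=D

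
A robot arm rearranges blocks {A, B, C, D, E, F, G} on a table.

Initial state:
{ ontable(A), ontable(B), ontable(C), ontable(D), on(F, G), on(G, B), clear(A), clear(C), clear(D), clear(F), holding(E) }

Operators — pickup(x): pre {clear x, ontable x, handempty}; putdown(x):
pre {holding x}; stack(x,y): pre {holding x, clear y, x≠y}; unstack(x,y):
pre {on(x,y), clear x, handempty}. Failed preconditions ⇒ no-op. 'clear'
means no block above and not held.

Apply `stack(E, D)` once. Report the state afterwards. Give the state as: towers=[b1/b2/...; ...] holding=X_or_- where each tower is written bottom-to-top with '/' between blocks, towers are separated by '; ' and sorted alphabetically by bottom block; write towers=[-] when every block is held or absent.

towers=[A; B/G/F; C; D/E] holding=-

before: towers=[A; B/G/F; C; D] holding=E
pre[stack(E, D)]: holding(E) yes, clear(D) yes, E≠D yes
all met → apply stack(E, D)
after:  towers=[A; B/G/F; C; D/E] holding=-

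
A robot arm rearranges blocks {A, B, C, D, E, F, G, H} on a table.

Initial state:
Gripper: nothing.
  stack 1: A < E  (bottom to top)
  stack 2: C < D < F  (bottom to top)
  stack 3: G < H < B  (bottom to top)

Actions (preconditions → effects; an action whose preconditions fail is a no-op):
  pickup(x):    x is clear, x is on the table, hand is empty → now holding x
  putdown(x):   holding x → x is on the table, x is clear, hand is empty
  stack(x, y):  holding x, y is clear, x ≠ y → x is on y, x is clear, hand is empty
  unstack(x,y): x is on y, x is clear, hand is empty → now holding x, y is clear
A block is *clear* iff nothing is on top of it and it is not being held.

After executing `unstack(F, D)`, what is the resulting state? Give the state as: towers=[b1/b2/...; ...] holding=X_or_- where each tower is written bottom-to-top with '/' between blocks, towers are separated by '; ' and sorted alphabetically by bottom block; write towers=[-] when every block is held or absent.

before: towers=[A/E; C/D/F; G/H/B] holding=-
pre[unstack(F, D)]: on(F,D) ✓, clear(F) ✓, handempty ✓
all met → apply unstack(F, D)
after:  towers=[A/E; C/D; G/H/B] holding=F

towers=[A/E; C/D; G/H/B] holding=F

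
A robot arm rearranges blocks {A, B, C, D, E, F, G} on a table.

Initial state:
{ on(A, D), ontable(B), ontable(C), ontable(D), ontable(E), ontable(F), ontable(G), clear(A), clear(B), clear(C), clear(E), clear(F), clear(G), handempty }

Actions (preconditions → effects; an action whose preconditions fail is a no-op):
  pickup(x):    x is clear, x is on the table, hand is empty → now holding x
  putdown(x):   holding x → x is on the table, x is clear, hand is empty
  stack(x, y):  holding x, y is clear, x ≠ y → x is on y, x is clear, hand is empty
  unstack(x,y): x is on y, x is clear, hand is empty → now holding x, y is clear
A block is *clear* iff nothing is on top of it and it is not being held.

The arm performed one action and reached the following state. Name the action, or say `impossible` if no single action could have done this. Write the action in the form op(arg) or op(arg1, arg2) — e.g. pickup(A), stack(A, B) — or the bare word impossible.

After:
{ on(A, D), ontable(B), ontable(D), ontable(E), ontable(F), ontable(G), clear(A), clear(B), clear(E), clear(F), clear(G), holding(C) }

pickup(C)

target: towers=[B; D/A; E; F; G] holding=C
         pickup(B) → towers=[C; D/A; E; F; G] holding=B
         pickup(F) → towers=[B; C; D/A; E; G] holding=F
         pickup(G) → towers=[B; C; D/A; E; F] holding=G
     unstack(A, D) → towers=[B; C; D; E; F; G] holding=A
         pickup(E) → towers=[B; C; D/A; F; G] holding=E
         pickup(C) → towers=[B; D/A; E; F; G] holding=C  ← match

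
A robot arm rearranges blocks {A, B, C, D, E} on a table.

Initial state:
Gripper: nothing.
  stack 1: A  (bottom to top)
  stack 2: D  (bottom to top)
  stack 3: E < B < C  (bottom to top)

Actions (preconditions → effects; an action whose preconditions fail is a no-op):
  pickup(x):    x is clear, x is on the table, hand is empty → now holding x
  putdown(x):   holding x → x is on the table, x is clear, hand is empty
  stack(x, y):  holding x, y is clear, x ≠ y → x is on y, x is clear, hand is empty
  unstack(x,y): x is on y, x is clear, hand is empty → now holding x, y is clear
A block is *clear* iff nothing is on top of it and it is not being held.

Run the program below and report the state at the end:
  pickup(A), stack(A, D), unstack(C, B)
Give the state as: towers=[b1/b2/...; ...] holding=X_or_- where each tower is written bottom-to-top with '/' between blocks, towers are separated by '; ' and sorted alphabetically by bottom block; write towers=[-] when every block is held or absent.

towers=[D/A; E/B] holding=C

step 1 (pickup(A)): towers=[D; E/B/C] holding=A
step 2 (stack(A, D)): towers=[D/A; E/B/C] holding=-
step 3 (unstack(C, B)): towers=[D/A; E/B] holding=C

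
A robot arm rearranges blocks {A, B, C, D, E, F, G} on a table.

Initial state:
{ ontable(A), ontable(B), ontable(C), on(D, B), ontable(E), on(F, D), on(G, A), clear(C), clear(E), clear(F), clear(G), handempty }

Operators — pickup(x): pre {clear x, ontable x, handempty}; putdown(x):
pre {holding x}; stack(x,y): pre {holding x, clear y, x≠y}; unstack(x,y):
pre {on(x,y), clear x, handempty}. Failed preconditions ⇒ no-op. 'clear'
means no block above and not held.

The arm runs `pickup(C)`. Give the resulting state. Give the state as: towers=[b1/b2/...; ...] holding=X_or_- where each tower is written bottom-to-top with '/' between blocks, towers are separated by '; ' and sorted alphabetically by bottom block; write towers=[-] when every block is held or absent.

towers=[A/G; B/D/F; E] holding=C

before: towers=[A/G; B/D/F; C; E] holding=-
pre[pickup(C)]: clear(C) yes, ontable(C) yes, handempty yes
all met → apply pickup(C)
after:  towers=[A/G; B/D/F; E] holding=C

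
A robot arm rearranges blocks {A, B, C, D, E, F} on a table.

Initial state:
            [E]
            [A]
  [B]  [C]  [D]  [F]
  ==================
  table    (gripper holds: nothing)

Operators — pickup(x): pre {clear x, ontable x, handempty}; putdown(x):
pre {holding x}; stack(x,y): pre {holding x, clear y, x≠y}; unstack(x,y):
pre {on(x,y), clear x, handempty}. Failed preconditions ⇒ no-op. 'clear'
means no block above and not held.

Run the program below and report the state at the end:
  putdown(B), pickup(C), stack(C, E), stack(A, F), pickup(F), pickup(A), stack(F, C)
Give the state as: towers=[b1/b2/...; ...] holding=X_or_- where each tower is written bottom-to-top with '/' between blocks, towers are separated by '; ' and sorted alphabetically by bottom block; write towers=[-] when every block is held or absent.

step 1 (putdown(B)) [no-op]: towers=[B; C; D/A/E; F] holding=-
step 2 (pickup(C)): towers=[B; D/A/E; F] holding=C
step 3 (stack(C, E)): towers=[B; D/A/E/C; F] holding=-
step 4 (stack(A, F)) [no-op]: towers=[B; D/A/E/C; F] holding=-
step 5 (pickup(F)): towers=[B; D/A/E/C] holding=F
step 6 (pickup(A)) [no-op]: towers=[B; D/A/E/C] holding=F
step 7 (stack(F, C)): towers=[B; D/A/E/C/F] holding=-

towers=[B; D/A/E/C/F] holding=-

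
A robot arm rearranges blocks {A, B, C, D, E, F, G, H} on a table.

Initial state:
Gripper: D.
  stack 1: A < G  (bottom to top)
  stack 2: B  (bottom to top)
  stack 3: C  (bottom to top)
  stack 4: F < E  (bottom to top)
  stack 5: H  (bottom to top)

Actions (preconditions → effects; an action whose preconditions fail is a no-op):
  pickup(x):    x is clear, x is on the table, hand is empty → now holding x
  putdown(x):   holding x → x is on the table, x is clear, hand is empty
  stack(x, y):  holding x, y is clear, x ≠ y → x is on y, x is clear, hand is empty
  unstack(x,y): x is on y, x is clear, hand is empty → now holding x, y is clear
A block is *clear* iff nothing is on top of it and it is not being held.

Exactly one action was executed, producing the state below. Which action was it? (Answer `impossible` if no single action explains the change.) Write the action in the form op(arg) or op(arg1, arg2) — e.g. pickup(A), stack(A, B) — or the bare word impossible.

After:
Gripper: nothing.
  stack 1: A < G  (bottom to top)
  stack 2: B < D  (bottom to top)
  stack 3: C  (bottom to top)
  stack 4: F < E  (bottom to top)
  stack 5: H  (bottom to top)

stack(D, B)

target: towers=[A/G; B/D; C; F/E; H] holding=-
        putdown(D) → towers=[A/G; B; C; D; F/E; H] holding=-
       stack(D, G) → towers=[A/G/D; B; C; F/E; H] holding=-
       stack(D, E) → towers=[A/G; B; C; F/E/D; H] holding=-
       stack(D, H) → towers=[A/G; B; C; F/E; H/D] holding=-
       stack(D, B) → towers=[A/G; B/D; C; F/E; H] holding=-  ← match
       stack(D, C) → towers=[A/G; B; C/D; F/E; H] holding=-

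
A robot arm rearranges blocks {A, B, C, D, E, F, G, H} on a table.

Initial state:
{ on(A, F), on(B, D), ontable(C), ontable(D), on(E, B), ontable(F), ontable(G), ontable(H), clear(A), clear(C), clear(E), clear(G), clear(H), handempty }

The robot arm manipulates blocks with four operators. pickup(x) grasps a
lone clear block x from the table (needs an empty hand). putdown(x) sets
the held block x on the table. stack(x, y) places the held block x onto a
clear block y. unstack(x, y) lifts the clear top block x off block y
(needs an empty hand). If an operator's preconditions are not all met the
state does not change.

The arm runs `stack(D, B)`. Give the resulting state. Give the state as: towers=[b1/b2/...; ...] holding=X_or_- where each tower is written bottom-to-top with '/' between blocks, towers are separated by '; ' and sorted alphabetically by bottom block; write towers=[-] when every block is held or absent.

before: towers=[C; D/B/E; F/A; G; H] holding=-
pre[stack(D, B)]: holding(D) ✗, clear(B) ✗, D≠B ✓
holding(D), clear(B) unmet → stack(D, B) is a no-op
after:  towers=[C; D/B/E; F/A; G; H] holding=-

towers=[C; D/B/E; F/A; G; H] holding=-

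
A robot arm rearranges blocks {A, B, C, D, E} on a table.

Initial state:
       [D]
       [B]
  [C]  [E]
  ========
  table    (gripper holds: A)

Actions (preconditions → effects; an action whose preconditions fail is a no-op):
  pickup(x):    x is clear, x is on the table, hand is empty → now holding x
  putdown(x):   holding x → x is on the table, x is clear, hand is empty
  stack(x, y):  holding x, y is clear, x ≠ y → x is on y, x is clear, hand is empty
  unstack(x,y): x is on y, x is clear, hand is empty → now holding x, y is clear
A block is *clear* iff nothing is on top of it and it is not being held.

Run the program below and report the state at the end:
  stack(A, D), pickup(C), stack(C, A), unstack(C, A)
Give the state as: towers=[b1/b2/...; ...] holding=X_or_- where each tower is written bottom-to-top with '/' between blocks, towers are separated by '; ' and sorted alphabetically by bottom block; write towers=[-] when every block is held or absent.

towers=[E/B/D/A] holding=C

step 1 (stack(A, D)): towers=[C; E/B/D/A] holding=-
step 2 (pickup(C)): towers=[E/B/D/A] holding=C
step 3 (stack(C, A)): towers=[E/B/D/A/C] holding=-
step 4 (unstack(C, A)): towers=[E/B/D/A] holding=C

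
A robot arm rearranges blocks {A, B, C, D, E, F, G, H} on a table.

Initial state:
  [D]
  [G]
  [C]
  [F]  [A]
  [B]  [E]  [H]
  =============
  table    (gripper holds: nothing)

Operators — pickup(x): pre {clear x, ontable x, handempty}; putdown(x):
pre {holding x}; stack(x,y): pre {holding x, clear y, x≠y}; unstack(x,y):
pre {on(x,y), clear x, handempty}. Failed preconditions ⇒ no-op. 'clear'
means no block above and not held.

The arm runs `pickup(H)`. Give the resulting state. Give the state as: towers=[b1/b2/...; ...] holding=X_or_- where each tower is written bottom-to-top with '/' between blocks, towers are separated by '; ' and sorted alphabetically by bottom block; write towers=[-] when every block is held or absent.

towers=[B/F/C/G/D; E/A] holding=H

before: towers=[B/F/C/G/D; E/A; H] holding=-
pre[pickup(H)]: clear(H) yes, ontable(H) yes, handempty yes
all met → apply pickup(H)
after:  towers=[B/F/C/G/D; E/A] holding=H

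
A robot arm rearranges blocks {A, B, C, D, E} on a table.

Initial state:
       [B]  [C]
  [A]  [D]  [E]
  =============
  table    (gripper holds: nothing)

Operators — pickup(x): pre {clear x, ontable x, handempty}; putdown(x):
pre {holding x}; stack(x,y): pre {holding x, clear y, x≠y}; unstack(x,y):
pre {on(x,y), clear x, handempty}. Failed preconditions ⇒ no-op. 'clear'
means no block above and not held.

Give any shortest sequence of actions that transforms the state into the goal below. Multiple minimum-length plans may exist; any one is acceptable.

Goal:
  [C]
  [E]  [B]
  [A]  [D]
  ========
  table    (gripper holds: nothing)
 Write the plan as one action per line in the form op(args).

unstack(C, E)
putdown(C)
pickup(E)
stack(E, A)
pickup(C)
stack(C, E)

step 1 (unstack(C, E)): towers=[A; D/B; E] holding=C
step 2 (putdown(C)): towers=[A; C; D/B; E] holding=-
step 3 (pickup(E)): towers=[A; C; D/B] holding=E
step 4 (stack(E, A)): towers=[A/E; C; D/B] holding=-
step 5 (pickup(C)): towers=[A/E; D/B] holding=C
step 6 (stack(C, E)): towers=[A/E/C; D/B] holding=-
goal check: towers=[A/E/C; D/B] holding=- — reached (length 6, optimal by BFS)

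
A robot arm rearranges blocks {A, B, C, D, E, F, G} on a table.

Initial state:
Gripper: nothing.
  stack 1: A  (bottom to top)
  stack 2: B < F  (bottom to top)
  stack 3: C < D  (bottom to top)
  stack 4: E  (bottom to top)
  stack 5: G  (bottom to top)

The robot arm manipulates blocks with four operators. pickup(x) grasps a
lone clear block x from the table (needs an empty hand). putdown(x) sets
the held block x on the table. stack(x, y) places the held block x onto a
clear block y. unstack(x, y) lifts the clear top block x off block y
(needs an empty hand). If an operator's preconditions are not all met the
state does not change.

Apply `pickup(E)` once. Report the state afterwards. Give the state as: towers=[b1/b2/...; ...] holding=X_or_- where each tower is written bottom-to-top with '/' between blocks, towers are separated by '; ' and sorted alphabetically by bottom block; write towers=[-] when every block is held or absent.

towers=[A; B/F; C/D; G] holding=E

before: towers=[A; B/F; C/D; E; G] holding=-
pre[pickup(E)]: clear(E) ✓, ontable(E) ✓, handempty ✓
all met → apply pickup(E)
after:  towers=[A; B/F; C/D; G] holding=E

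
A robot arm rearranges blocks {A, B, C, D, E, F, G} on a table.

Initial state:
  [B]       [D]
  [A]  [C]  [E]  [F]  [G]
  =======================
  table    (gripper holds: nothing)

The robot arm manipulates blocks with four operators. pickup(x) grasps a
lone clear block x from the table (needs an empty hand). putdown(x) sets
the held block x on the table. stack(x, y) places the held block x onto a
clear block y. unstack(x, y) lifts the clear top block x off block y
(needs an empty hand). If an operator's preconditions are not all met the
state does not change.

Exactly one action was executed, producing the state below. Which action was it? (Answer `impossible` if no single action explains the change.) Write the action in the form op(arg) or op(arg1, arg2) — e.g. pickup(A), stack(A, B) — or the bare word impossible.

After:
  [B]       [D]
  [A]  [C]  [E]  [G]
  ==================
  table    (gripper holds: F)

pickup(F)

target: towers=[A/B; C; E/D; G] holding=F
     unstack(B, A) → towers=[A; C; E/D; F; G] holding=B
         pickup(F) → towers=[A/B; C; E/D; G] holding=F  ← match
         pickup(G) → towers=[A/B; C; E/D; F] holding=G
     unstack(D, E) → towers=[A/B; C; E; F; G] holding=D
         pickup(C) → towers=[A/B; E/D; F; G] holding=C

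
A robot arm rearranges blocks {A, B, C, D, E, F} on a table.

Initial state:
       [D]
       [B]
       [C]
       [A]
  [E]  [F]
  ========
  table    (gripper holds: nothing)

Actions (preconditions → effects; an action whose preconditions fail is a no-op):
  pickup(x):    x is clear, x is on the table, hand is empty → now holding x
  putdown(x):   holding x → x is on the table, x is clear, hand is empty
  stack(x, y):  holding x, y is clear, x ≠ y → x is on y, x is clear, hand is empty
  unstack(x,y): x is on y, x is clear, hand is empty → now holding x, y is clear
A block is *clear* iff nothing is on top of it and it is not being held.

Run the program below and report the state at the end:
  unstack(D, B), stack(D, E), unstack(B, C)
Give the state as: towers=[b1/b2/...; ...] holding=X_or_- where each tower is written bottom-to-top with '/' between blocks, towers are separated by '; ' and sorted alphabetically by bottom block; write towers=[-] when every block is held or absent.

towers=[E/D; F/A/C] holding=B

step 1 (unstack(D, B)): towers=[E; F/A/C/B] holding=D
step 2 (stack(D, E)): towers=[E/D; F/A/C/B] holding=-
step 3 (unstack(B, C)): towers=[E/D; F/A/C] holding=B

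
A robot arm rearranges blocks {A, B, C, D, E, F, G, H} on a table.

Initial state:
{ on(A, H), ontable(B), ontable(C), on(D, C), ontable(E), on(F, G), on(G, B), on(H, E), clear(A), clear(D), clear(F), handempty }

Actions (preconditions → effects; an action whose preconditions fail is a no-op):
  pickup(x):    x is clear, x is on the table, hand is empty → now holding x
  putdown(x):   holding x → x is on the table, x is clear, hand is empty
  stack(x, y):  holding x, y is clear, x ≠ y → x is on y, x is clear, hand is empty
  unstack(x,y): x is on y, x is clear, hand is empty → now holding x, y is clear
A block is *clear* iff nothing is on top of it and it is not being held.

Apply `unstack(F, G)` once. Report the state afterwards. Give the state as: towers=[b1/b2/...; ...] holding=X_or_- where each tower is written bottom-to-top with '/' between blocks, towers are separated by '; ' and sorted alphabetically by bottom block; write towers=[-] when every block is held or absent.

towers=[B/G; C/D; E/H/A] holding=F

before: towers=[B/G/F; C/D; E/H/A] holding=-
pre[unstack(F, G)]: on(F,G) ✓, clear(F) ✓, handempty ✓
all met → apply unstack(F, G)
after:  towers=[B/G; C/D; E/H/A] holding=F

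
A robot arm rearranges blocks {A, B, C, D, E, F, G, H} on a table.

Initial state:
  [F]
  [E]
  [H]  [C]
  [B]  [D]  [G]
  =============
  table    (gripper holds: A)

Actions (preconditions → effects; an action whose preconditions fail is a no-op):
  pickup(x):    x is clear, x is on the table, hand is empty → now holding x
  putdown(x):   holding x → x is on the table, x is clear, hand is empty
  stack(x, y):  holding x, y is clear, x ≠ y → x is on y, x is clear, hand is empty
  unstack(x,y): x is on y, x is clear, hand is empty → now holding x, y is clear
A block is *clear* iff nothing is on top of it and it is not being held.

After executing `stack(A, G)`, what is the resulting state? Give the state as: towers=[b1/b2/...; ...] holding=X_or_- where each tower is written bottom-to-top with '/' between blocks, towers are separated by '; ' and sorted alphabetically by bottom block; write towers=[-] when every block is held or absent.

towers=[B/H/E/F; D/C; G/A] holding=-

before: towers=[B/H/E/F; D/C; G] holding=A
pre[stack(A, G)]: holding(A) yes, clear(G) yes, A≠G yes
all met → apply stack(A, G)
after:  towers=[B/H/E/F; D/C; G/A] holding=-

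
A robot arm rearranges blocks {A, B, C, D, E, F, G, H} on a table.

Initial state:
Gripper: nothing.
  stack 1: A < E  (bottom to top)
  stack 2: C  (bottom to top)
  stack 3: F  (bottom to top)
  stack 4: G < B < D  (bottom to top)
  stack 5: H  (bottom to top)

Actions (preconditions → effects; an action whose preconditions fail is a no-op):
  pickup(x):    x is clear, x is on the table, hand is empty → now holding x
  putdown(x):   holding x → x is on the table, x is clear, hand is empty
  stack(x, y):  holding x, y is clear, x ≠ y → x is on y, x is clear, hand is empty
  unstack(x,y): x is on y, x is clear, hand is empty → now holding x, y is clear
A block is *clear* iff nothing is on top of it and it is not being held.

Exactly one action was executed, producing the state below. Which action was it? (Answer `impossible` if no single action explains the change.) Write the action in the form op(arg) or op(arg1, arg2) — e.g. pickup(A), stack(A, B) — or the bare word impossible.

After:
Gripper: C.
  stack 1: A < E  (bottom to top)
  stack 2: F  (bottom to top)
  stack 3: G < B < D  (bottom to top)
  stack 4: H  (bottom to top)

target: towers=[A/E; F; G/B/D; H] holding=C
     unstack(E, A) → towers=[A; C; F; G/B/D; H] holding=E
         pickup(H) → towers=[A/E; C; F; G/B/D] holding=H
         pickup(F) → towers=[A/E; C; G/B/D; H] holding=F
     unstack(D, B) → towers=[A/E; C; F; G/B; H] holding=D
         pickup(C) → towers=[A/E; F; G/B/D; H] holding=C  ← match

pickup(C)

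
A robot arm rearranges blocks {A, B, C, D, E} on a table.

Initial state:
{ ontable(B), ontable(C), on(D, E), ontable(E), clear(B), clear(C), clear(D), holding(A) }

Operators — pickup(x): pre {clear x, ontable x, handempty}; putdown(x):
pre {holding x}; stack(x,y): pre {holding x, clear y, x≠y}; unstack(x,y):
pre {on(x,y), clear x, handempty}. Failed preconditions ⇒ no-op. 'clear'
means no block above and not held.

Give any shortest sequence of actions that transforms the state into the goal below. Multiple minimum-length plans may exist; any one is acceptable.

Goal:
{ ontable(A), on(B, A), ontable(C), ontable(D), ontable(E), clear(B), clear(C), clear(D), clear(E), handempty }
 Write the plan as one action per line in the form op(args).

putdown(A)
pickup(B)
stack(B, A)
unstack(D, E)
putdown(D)

step 1 (putdown(A)): towers=[A; B; C; E/D] holding=-
step 2 (pickup(B)): towers=[A; C; E/D] holding=B
step 3 (stack(B, A)): towers=[A/B; C; E/D] holding=-
step 4 (unstack(D, E)): towers=[A/B; C; E] holding=D
step 5 (putdown(D)): towers=[A/B; C; D; E] holding=-
goal check: towers=[A/B; C; D; E] holding=- — reached (length 5, optimal by BFS)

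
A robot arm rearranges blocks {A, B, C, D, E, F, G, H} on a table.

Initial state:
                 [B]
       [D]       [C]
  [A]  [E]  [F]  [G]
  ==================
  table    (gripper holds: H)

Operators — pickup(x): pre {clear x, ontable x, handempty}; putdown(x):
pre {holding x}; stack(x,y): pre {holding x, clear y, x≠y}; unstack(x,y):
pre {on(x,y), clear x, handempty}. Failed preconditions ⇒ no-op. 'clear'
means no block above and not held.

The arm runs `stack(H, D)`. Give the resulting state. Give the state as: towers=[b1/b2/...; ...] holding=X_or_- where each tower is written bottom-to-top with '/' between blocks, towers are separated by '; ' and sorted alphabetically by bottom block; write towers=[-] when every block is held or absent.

before: towers=[A; E/D; F; G/C/B] holding=H
pre[stack(H, D)]: holding(H) ok, clear(D) ok, H≠D ok
all met → apply stack(H, D)
after:  towers=[A; E/D/H; F; G/C/B] holding=-

towers=[A; E/D/H; F; G/C/B] holding=-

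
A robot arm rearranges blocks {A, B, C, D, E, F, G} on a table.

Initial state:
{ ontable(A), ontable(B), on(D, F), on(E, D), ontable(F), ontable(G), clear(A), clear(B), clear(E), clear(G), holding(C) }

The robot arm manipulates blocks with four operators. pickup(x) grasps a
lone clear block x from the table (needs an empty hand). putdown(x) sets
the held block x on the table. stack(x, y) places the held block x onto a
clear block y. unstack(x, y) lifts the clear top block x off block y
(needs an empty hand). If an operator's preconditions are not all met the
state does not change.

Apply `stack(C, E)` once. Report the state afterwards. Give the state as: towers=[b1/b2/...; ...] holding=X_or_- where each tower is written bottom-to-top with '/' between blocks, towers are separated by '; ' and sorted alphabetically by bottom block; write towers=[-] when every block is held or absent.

towers=[A; B; F/D/E/C; G] holding=-

before: towers=[A; B; F/D/E; G] holding=C
pre[stack(C, E)]: holding(C) yes, clear(E) yes, C≠E yes
all met → apply stack(C, E)
after:  towers=[A; B; F/D/E/C; G] holding=-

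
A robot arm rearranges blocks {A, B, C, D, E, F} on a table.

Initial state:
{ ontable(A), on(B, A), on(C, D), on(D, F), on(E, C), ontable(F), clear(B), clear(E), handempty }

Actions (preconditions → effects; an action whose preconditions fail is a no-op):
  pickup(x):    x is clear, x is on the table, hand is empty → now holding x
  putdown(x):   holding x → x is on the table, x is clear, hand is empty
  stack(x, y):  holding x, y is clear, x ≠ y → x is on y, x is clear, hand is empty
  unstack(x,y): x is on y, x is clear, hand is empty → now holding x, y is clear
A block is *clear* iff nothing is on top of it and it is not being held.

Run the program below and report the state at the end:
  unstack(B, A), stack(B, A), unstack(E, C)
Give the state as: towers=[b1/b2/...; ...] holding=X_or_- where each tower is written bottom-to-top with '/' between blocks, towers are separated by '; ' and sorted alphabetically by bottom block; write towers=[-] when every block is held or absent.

step 1 (unstack(B, A)): towers=[A; F/D/C/E] holding=B
step 2 (stack(B, A)): towers=[A/B; F/D/C/E] holding=-
step 3 (unstack(E, C)): towers=[A/B; F/D/C] holding=E

towers=[A/B; F/D/C] holding=E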